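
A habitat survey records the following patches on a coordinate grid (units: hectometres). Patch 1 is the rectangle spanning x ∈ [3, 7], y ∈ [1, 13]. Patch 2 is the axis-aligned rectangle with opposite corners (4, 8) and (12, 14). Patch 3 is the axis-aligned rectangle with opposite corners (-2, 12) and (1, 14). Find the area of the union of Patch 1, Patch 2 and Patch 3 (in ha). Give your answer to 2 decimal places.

87.00

By inclusion–exclusion:
Individual areas: |Patch 1| = 48, |Patch 2| = 48, |Patch 3| = 6.
|Patch 1∩Patch 2|: x∈[4,7], y∈[8,13] → 3·5 = 15.
|Patch 1∩Patch 3| = 0 (no overlap).
|Patch 2∩Patch 3| = 0 (no overlap).
|Patch 1∩Patch 2∩Patch 3| = 0.
|Patch 1 ∪ Patch 2 ∪ Patch 3| = 102 − 15 + 0 = 87.00.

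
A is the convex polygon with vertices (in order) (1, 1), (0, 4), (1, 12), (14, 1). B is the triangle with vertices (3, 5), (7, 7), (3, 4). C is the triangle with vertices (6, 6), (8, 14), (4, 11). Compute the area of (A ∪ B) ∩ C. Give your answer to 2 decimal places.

1.27

The region (A ∪ B) ∩ C is the polygon with vertices (6.365,7.46), (6,6), (4.93,8.674).
By the shoelace formula its area is 1.27.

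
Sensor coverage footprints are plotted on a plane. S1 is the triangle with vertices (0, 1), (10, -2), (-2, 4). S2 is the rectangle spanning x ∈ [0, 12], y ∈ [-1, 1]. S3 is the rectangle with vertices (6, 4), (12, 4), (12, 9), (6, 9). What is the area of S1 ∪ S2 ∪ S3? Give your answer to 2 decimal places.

60.67

By inclusion–exclusion:
Individual areas: |S1| = 12, |S2| = 24, |S3| = 30.
|S1∩S2| = 5.3333.
|S1∩S3| = 0.
|S2∩S3| = 0 (no overlap).
|S1∩S2∩S3| = 0.
|S1 ∪ S2 ∪ S3| = 66 − 5.3333 + 0 = 60.67.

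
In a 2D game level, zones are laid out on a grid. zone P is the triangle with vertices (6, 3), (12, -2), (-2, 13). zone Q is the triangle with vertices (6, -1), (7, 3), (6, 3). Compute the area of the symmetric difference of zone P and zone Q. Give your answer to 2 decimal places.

|zone P| = 10, |zone Q| = 2, |zone P∩zone Q| = 0.3448.
|zone P △ zone Q| = |zone P| + |zone Q| − 2·|zone P∩zone Q| = 10 + 2 − 0.6897 = 11.31.

11.31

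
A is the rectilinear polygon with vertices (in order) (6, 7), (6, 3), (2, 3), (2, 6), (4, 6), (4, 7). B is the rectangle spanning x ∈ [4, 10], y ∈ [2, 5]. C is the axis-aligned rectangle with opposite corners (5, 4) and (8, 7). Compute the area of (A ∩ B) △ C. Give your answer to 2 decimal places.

|A ∩ B| = 4.
|(A ∩ B) ∩ C| = 1.
|(A ∩ B) △ C| = 4 + 9 − 2 = 11.00.

11.00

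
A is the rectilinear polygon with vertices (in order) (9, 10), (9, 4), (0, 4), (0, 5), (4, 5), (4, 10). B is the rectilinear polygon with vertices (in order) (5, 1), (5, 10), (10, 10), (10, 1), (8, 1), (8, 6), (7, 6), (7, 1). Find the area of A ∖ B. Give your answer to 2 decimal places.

|A| = 34, |A∩B| = 22.
|A ∖ B| = |A| − |A∩B| = 34 − 22 = 12.00.

12.00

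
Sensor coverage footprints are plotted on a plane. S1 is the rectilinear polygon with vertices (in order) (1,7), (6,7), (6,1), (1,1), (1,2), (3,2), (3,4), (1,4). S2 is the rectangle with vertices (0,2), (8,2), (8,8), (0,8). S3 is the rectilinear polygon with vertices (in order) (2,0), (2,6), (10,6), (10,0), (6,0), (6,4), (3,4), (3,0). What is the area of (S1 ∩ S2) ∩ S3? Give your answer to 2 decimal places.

|S1 ∩ S2| = 21.
|(S1 ∩ S2) ∩ S3| = 8.00.

8.00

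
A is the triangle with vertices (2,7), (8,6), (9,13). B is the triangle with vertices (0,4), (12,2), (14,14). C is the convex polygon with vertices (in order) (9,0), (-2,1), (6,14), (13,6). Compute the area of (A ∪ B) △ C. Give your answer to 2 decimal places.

66.60

|A ∪ B| = 86.5725.
|(A ∪ B) ∩ C| = 66.2366.
|(A ∪ B) △ C| = 86.5725 + 112.5 − 132.4733 = 66.60.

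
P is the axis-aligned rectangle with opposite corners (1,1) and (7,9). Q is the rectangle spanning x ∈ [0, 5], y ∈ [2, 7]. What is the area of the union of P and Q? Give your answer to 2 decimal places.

By inclusion–exclusion:
Individual areas: |P| = 48, |Q| = 25.
|P∩Q|: x∈[1,5], y∈[2,7] → 4·5 = 20.
|P ∪ Q| = 73 − 20 = 53.00.

53.00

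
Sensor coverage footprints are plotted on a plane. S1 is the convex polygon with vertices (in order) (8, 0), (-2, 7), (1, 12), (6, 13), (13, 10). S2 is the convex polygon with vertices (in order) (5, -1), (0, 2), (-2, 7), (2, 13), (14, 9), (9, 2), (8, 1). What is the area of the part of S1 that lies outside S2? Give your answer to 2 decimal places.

|S1| = 111.5, |S1∩S2| = 101.2166.
|S1 ∖ S2| = |S1| − |S1∩S2| = 111.5 − 101.2166 = 10.28.

10.28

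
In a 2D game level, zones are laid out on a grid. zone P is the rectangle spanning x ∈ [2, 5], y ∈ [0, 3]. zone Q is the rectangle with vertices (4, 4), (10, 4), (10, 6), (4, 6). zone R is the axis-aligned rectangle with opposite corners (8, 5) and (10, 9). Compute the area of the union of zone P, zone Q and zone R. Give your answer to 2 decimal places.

27.00

By inclusion–exclusion:
Individual areas: |zone P| = 9, |zone Q| = 12, |zone R| = 8.
|zone P∩zone Q| = 0 (no overlap).
|zone P∩zone R| = 0 (no overlap).
|zone Q∩zone R|: x∈[8,10], y∈[5,6] → 2·1 = 2.
|zone P∩zone Q∩zone R| = 0.
|zone P ∪ zone Q ∪ zone R| = 29 − 2 + 0 = 27.00.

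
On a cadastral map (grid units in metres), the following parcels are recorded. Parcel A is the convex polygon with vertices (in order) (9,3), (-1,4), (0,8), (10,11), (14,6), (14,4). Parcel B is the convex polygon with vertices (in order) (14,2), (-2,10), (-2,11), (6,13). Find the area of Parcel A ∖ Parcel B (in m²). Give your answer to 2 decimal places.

50.12

|Parcel A| = 82.5, |Parcel A∩Parcel B| = 32.381.
|Parcel A ∖ Parcel B| = |Parcel A| − |Parcel A∩Parcel B| = 82.5 − 32.381 = 50.12.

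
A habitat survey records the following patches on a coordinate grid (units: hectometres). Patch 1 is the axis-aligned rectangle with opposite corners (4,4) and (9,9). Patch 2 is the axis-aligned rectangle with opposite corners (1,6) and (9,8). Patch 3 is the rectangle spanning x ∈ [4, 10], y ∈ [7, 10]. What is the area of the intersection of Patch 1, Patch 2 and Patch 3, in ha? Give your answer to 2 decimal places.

5.00

The intersection is the polygon with vertices (4,8), (9,8), (9,7), (4,7).
By the shoelace formula its area is 5.00.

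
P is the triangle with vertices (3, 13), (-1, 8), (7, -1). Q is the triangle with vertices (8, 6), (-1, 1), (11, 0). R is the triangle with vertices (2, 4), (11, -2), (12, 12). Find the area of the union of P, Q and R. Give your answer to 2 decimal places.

By inclusion–exclusion:
Individual areas: |P| = 38, |Q| = 34.5, |R| = 66.
|P∩Q| = 6.6429.
|P∩R| = 9.0802.
|Q∩R| = 23.2987.
|P∩Q∩R| = 4.6959.
|P ∪ Q ∪ R| = 138.5 − 39.0218 + 4.6959 = 104.17.

104.17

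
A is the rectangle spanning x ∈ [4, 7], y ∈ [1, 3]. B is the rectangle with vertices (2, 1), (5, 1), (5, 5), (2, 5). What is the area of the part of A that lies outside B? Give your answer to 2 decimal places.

4.00

|A∩B|: x∈[4,5], y∈[1,3] → 1·2 = 2.
|A| = 6.
|A ∖ B| = |A| − |A∩B| = 6 − 2 = 4.00.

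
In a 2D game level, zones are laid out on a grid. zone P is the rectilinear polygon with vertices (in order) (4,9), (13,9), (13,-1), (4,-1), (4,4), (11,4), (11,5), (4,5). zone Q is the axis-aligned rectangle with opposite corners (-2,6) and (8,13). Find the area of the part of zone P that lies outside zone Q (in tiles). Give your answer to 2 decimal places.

|zone P| = 83, |zone P∩zone Q| = 12.
|zone P ∖ zone Q| = |zone P| − |zone P∩zone Q| = 83 − 12 = 71.00.

71.00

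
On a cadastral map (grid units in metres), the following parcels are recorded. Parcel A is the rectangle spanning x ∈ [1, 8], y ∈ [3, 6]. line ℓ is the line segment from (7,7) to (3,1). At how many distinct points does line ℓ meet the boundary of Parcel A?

2

The segment meets the boundary at (4.333,3), (6.333,6).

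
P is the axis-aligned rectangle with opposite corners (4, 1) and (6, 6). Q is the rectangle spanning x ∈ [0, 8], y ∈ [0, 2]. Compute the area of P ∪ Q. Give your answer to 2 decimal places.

By inclusion–exclusion:
Individual areas: |P| = 10, |Q| = 16.
|P∩Q|: x∈[4,6], y∈[1,2] → 2·1 = 2.
|P ∪ Q| = 26 − 2 = 24.00.

24.00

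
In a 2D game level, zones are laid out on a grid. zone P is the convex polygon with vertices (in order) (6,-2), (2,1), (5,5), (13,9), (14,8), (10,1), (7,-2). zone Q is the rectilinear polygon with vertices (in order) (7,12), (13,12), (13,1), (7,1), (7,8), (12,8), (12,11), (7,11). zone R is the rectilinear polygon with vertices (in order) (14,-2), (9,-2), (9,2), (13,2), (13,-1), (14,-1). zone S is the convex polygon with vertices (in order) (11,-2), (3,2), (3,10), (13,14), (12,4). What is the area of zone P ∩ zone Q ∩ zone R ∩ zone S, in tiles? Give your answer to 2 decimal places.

The intersection is the polygon with vertices (9,1), (9,2), (10.571,2), (10,1).
By the shoelace formula its area is 1.29.

1.29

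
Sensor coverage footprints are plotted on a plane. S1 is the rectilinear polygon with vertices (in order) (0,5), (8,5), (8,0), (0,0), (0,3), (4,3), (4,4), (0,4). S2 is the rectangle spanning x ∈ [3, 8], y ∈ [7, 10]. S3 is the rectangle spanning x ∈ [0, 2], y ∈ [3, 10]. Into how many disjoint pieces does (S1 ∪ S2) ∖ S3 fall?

2

(S1 ∪ S2) ∖ S3 splits into 2 disjoint pieces (area 34, area 15).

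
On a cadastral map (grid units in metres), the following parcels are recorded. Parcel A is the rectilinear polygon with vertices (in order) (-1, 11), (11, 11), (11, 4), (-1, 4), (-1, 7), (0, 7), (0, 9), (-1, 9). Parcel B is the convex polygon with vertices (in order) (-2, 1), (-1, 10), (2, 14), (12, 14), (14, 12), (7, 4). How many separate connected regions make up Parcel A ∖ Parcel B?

2

Parcel A ∖ Parcel B splits into 2 disjoint pieces (area 0.375, area 9.1429).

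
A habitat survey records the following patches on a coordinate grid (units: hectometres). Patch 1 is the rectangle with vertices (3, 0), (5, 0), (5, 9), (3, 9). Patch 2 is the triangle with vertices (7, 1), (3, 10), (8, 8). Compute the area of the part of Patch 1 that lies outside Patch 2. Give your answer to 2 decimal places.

15.28

|Patch 1| = 18, |Patch 1∩Patch 2| = 2.7222.
|Patch 1 ∖ Patch 2| = |Patch 1| − |Patch 1∩Patch 2| = 18 − 2.7222 = 15.28.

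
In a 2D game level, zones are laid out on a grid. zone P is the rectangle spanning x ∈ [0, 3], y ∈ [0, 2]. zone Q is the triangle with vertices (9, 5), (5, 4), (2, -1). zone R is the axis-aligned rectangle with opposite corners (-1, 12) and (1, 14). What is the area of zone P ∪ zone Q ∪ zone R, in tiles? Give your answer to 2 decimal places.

By inclusion–exclusion:
Individual areas: |zone P| = 6, |zone Q| = 8.5, |zone R| = 4.
|zone P∩zone Q| = 0.1333.
|zone P∩zone R| = 0 (no overlap).
|zone Q∩zone R| = 0.
|zone P∩zone Q∩zone R| = 0.
|zone P ∪ zone Q ∪ zone R| = 18.5 − 0.1333 + 0 = 18.37.

18.37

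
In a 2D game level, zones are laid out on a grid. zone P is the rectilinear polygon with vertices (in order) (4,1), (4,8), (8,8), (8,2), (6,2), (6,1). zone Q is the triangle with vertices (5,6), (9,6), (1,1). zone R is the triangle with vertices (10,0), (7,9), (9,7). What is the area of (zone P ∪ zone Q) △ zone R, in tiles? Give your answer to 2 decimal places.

33.27

|zone P ∪ zone Q| = 29.125.
|(zone P ∪ zone Q) ∩ zone R| = 0.9253.
|(zone P ∪ zone Q) △ zone R| = 29.125 + 6 − 1.8506 = 33.27.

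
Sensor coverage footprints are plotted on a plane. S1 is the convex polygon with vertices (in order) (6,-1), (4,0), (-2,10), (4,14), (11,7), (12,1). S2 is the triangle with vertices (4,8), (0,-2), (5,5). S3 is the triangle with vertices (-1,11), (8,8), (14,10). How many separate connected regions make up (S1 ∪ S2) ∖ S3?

(S1 ∪ S2) ∖ S3 splits into 2 disjoint pieces (area 98.0108, area 13.5281).

2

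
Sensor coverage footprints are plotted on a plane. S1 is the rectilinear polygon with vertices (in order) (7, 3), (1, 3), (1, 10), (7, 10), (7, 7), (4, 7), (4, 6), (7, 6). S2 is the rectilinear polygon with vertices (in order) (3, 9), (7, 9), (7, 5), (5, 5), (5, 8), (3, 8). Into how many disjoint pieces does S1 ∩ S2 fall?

S1 ∩ S2 splits into 2 disjoint pieces (area 6, area 2).

2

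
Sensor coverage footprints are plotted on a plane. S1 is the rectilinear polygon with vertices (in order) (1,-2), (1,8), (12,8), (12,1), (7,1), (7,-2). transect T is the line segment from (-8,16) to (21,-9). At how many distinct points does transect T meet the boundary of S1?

The segment meets the boundary at (9.4,1), (1.28,8).

2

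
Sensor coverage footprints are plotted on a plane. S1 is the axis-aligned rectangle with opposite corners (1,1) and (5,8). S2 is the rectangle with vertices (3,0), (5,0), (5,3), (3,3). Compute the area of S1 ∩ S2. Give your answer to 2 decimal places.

|S1∩S2|: x∈[3,5], y∈[1,3] → 2·2 = 4.

4.00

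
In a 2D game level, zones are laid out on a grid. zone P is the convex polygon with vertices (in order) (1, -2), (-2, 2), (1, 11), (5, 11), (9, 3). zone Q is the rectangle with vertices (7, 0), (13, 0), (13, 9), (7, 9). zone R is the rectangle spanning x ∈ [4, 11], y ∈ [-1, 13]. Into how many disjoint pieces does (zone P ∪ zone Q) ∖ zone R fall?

(zone P ∪ zone Q) ∖ zone R splits into 2 disjoint pieces (area 55.6875, area 18).

2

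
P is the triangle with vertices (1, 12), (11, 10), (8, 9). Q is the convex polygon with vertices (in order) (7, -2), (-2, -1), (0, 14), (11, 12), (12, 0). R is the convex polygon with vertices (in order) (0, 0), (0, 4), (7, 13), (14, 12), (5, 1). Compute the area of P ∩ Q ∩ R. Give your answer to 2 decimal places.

The intersection is the polygon with vertices (8,9), (4.917,10.321), (5.519,11.096), (11,10).
By the shoelace formula its area is 5.98.

5.98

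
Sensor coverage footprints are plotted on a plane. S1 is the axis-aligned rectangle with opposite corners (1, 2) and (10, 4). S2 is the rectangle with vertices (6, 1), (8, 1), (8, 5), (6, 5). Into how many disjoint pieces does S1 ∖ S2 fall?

S1 ∖ S2 splits into 2 disjoint pieces (area 4, area 10).

2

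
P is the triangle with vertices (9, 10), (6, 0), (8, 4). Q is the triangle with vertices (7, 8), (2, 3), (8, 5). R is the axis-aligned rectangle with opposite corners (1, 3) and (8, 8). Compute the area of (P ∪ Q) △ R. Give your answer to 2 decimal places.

|P ∪ Q| = 13.7563.
|(P ∪ Q) ∩ R| = 11.523.
|(P ∪ Q) △ R| = 13.7563 + 35 − 23.046 = 25.71.

25.71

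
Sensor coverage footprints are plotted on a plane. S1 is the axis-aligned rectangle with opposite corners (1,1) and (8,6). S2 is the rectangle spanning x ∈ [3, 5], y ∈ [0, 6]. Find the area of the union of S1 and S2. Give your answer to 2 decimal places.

By inclusion–exclusion:
Individual areas: |S1| = 35, |S2| = 12.
|S1∩S2|: x∈[3,5], y∈[1,6] → 2·5 = 10.
|S1 ∪ S2| = 47 − 10 = 37.00.

37.00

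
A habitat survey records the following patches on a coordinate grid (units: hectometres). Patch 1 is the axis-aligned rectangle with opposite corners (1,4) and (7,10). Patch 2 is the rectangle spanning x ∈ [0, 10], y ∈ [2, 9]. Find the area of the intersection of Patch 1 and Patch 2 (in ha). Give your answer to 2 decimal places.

30.00

|Patch 1∩Patch 2|: x∈[1,7], y∈[4,9] → 6·5 = 30.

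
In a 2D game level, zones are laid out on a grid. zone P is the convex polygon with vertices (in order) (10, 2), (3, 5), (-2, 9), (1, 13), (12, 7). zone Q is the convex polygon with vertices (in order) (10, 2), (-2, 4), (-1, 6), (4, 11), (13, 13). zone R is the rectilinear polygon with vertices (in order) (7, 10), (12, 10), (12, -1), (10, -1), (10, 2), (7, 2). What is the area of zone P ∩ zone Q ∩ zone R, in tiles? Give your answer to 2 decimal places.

23.20

The intersection is the polygon with vertices (11.446,7.302), (10,2), (7,3.286), (7,9.727).
By the shoelace formula its area is 23.20.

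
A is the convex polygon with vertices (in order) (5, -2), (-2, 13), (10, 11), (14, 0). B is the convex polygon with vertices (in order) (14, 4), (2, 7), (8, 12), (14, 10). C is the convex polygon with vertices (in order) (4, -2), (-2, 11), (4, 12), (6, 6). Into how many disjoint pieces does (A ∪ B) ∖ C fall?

(A ∪ B) ∖ C is a single connected region.

1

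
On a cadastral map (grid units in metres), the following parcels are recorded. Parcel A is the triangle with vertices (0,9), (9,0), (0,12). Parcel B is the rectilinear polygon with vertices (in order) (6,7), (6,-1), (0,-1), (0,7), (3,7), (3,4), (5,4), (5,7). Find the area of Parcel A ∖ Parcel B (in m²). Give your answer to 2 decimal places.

11.83

|Parcel A| = 13.5, |Parcel A∩Parcel B| = 1.6667.
|Parcel A ∖ Parcel B| = |Parcel A| − |Parcel A∩Parcel B| = 13.5 − 1.6667 = 11.83.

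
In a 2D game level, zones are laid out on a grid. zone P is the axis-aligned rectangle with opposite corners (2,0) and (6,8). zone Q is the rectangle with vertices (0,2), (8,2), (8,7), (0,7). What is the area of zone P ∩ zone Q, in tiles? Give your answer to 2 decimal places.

|zone P∩zone Q|: x∈[2,6], y∈[2,7] → 4·5 = 20.

20.00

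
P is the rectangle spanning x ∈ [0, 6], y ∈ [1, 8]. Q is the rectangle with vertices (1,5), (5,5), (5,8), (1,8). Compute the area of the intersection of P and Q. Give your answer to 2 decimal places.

12.00

|P∩Q|: x∈[1,5], y∈[5,8] → 4·3 = 12.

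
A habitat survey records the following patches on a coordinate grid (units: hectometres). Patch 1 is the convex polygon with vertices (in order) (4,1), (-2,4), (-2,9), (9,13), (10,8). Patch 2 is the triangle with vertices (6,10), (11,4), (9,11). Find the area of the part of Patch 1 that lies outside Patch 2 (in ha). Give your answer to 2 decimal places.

|Patch 1| = 89.5, |Patch 1∩Patch 2| = 8.7204.
|Patch 1 ∖ Patch 2| = |Patch 1| − |Patch 1∩Patch 2| = 89.5 − 8.7204 = 80.78.

80.78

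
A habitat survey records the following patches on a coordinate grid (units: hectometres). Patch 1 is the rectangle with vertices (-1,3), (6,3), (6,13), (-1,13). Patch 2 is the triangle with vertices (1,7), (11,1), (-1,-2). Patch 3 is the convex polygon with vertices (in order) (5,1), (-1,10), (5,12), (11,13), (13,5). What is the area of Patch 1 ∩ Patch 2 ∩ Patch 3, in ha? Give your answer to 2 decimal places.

The intersection is the polygon with vertices (3.667,3), (1,7), (6,4), (6,3).
By the shoelace formula its area is 7.17.

7.17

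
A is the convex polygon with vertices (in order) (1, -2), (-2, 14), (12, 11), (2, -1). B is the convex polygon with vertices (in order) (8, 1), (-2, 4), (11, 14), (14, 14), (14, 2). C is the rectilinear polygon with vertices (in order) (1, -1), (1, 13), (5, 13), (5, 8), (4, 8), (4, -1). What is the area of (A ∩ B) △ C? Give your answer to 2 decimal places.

|A ∩ B| = 54.0082.
|(A ∩ B) ∩ C| = 15.4346.
|(A ∩ B) △ C| = 54.0082 + 47 − 30.8692 = 70.14.

70.14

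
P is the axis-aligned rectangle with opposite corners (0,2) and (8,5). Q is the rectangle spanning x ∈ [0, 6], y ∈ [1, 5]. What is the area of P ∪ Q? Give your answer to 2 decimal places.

By inclusion–exclusion:
Individual areas: |P| = 24, |Q| = 24.
|P∩Q|: x∈[0,6], y∈[2,5] → 6·3 = 18.
|P ∪ Q| = 48 − 18 = 30.00.

30.00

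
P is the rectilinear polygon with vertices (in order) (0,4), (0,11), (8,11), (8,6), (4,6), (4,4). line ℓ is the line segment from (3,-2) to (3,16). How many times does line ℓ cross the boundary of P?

2

The segment meets the boundary at (3,11), (3,4).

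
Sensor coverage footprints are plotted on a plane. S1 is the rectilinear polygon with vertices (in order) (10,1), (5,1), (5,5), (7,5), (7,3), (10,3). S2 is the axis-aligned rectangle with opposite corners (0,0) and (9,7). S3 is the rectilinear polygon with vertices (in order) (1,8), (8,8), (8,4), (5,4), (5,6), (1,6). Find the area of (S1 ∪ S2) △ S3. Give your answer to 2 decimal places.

59.00

|S1 ∪ S2| = 65.
|(S1 ∪ S2) ∩ S3| = 13.
|(S1 ∪ S2) △ S3| = 65 + 20 − 26 = 59.00.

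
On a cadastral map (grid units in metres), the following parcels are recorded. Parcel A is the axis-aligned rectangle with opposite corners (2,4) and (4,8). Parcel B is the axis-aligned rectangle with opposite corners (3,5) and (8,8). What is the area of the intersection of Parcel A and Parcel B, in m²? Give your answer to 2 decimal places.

3.00

|Parcel A∩Parcel B|: x∈[3,4], y∈[5,8] → 1·3 = 3.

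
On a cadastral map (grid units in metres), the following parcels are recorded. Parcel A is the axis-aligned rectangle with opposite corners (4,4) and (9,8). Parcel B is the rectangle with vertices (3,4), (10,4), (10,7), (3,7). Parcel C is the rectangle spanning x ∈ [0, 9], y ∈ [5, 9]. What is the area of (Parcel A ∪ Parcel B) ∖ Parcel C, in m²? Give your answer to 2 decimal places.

|Parcel A ∪ Parcel B| = 26.
|(Parcel A ∪ Parcel B) ∩ Parcel C| = 17.
|(Parcel A ∪ Parcel B) ∖ Parcel C| = 26 − 17 = 9.00.

9.00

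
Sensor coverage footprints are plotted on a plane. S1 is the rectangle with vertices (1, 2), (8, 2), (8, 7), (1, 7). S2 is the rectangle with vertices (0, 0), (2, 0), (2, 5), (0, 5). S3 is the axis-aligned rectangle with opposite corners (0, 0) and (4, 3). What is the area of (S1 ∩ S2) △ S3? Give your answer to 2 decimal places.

13.00

|S1 ∩ S2| = 3.
|(S1 ∩ S2) ∩ S3| = 1.
|(S1 ∩ S2) △ S3| = 3 + 12 − 2 = 13.00.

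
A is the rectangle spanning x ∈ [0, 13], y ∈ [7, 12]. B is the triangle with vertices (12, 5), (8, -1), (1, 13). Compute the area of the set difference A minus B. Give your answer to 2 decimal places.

|A| = 65, |A∩B| = 15.3125.
|A ∖ B| = |A| − |A∩B| = 65 − 15.3125 = 49.69.

49.69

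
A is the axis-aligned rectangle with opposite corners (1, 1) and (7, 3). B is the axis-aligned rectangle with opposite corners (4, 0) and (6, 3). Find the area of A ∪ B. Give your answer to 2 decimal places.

By inclusion–exclusion:
Individual areas: |A| = 12, |B| = 6.
|A∩B|: x∈[4,6], y∈[1,3] → 2·2 = 4.
|A ∪ B| = 18 − 4 = 14.00.

14.00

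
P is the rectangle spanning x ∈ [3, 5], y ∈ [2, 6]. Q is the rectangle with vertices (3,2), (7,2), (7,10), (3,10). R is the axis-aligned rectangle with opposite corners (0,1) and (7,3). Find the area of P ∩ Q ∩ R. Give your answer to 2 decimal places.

2.00

The intersection is the polygon with vertices (5,2), (3,2), (3,3), (5,3).
By the shoelace formula its area is 2.00.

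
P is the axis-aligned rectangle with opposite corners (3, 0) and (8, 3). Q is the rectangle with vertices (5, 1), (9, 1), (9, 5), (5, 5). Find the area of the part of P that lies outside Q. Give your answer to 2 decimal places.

9.00

|P∩Q|: x∈[5,8], y∈[1,3] → 3·2 = 6.
|P| = 15.
|P ∖ Q| = |P| − |P∩Q| = 15 − 6 = 9.00.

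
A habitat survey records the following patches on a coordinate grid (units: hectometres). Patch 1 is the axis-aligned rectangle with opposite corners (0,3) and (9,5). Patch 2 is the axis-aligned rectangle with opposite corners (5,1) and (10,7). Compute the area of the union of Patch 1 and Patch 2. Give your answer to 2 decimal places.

40.00

By inclusion–exclusion:
Individual areas: |Patch 1| = 18, |Patch 2| = 30.
|Patch 1∩Patch 2|: x∈[5,9], y∈[3,5] → 4·2 = 8.
|Patch 1 ∪ Patch 2| = 48 − 8 = 40.00.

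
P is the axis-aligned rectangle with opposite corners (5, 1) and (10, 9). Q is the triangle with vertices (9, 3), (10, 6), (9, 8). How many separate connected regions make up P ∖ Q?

P ∖ Q is a single connected region.

1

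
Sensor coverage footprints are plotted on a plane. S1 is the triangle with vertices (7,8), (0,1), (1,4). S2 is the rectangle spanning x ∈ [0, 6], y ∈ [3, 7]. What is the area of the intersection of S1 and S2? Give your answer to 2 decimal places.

5.42

The intersection is the polygon with vertices (2,3), (0.667,3), (1,4), (5.5,7), (6,7).
By the shoelace formula its area is 5.42.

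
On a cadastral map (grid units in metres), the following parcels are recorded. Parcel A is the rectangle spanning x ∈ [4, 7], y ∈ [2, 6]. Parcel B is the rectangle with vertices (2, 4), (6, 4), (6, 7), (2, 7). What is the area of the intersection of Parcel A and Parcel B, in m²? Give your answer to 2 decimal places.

|Parcel A∩Parcel B|: x∈[4,6], y∈[4,6] → 2·2 = 4.

4.00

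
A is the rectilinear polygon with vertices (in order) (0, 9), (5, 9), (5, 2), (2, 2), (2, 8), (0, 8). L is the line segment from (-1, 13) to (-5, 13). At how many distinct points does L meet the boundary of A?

0

The segment lies entirely outside A and never meets its boundary.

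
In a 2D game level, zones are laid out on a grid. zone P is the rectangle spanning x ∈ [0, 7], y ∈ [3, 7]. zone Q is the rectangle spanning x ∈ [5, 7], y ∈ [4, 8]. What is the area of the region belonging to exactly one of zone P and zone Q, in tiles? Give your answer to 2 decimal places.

24.00

|zone P∩zone Q|: x∈[5,7], y∈[4,7] → 2·3 = 6.
|zone P △ zone Q| = |zone P| + |zone Q| − 2·|zone P∩zone Q| = 28 + 8 − 12 = 24.00.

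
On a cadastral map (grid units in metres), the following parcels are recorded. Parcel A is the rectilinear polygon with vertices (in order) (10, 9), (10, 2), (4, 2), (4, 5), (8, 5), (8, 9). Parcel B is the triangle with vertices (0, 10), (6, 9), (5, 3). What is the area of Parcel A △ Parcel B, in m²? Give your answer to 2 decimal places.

41.23

|Parcel A| = 26, |Parcel B| = 18.5, |Parcel A∩Parcel B| = 1.6333.
|Parcel A △ Parcel B| = |Parcel A| + |Parcel B| − 2·|Parcel A∩Parcel B| = 26 + 18.5 − 3.2667 = 41.23.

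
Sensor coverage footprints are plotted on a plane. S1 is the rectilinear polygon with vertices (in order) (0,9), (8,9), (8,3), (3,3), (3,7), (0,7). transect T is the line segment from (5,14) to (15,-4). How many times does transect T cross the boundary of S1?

The segment meets the boundary at (8,8.6), (7.778,9).

2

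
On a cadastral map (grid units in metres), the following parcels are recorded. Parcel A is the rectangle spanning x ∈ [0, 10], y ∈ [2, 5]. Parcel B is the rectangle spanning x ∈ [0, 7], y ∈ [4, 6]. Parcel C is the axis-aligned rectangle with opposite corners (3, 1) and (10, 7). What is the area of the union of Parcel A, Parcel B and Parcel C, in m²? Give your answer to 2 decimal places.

By inclusion–exclusion:
Individual areas: |Parcel A| = 30, |Parcel B| = 14, |Parcel C| = 42.
|Parcel A∩Parcel B|: x∈[0,7], y∈[4,5] → 7·1 = 7.
|Parcel A∩Parcel C|: x∈[3,10], y∈[2,5] → 7·3 = 21.
|Parcel B∩Parcel C|: x∈[3,7], y∈[4,6] → 4·2 = 8.
|Parcel A∩Parcel B∩Parcel C| = 4.
|Parcel A ∪ Parcel B ∪ Parcel C| = 86 − 36 + 4 = 54.00.

54.00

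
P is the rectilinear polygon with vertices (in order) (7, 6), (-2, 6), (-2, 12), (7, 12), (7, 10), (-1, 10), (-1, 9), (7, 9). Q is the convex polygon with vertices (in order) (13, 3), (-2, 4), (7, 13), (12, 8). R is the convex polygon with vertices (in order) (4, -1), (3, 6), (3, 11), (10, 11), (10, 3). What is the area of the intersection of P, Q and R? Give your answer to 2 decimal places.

14.50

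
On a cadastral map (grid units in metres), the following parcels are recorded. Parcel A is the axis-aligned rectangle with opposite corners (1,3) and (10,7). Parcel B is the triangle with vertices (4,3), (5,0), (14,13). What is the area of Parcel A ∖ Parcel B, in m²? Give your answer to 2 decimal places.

|Parcel A| = 36, |Parcel A∩Parcel B| = 9.8462.
|Parcel A ∖ Parcel B| = |Parcel A| − |Parcel A∩Parcel B| = 36 − 9.8462 = 26.15.

26.15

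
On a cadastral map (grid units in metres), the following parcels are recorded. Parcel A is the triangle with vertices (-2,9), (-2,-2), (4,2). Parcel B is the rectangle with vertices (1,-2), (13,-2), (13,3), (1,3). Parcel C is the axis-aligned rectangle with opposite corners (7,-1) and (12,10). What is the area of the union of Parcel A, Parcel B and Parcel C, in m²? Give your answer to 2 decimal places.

By inclusion–exclusion:
Individual areas: |Parcel A| = 33, |Parcel B| = 60, |Parcel C| = 55.
|Parcel A∩Parcel B| = 5.5714.
|Parcel A∩Parcel C| = 0.
|Parcel B∩Parcel C|: x∈[7,12], y∈[-1,3] → 5·4 = 20.
|Parcel A∩Parcel B∩Parcel C| = 0.
|Parcel A ∪ Parcel B ∪ Parcel C| = 148 − 25.5714 + 0 = 122.43.

122.43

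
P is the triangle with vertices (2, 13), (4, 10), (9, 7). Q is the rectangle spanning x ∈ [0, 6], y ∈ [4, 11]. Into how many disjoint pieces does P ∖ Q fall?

P ∖ Q splits into 2 disjoint pieces (area 1, area 1.1571).

2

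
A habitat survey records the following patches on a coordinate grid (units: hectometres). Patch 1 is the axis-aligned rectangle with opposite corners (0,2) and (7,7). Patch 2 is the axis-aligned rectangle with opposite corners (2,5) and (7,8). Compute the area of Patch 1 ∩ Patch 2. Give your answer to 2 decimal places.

10.00

|Patch 1∩Patch 2|: x∈[2,7], y∈[5,7] → 5·2 = 10.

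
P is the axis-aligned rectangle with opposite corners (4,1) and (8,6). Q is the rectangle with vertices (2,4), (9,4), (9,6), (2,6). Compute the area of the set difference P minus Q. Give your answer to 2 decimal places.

|P∩Q|: x∈[4,8], y∈[4,6] → 4·2 = 8.
|P| = 20.
|P ∖ Q| = |P| − |P∩Q| = 20 − 8 = 12.00.

12.00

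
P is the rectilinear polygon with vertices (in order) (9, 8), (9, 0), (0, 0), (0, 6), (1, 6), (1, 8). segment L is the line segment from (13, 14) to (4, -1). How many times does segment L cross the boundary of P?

The segment meets the boundary at (4.6,0), (9,7.333).

2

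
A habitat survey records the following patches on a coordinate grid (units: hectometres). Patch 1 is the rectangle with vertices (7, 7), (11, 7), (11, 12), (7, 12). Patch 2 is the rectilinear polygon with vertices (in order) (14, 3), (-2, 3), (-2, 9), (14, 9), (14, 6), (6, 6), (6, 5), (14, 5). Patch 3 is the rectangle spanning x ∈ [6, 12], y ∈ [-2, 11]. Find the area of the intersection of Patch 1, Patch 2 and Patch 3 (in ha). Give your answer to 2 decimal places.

The intersection is the polygon with vertices (7,7), (7,9), (11,9), (11,7).
By the shoelace formula its area is 8.00.

8.00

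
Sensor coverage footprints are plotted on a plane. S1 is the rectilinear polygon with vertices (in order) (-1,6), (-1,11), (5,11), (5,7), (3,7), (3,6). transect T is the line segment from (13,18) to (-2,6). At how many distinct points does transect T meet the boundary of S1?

2

The segment meets the boundary at (-1,6.8), (4.25,11).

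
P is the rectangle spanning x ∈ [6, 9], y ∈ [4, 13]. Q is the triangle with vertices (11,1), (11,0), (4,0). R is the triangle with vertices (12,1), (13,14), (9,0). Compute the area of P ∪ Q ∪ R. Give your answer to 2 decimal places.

48.53

By inclusion–exclusion:
Individual areas: |P| = 27, |Q| = 3.5, |R| = 19.
|P∩Q| = 0.
|P∩R| = 0.
|Q∩R| = 0.9716.
|P∩Q∩R| = 0.
|P ∪ Q ∪ R| = 49.5 − 0.9716 + 0 = 48.53.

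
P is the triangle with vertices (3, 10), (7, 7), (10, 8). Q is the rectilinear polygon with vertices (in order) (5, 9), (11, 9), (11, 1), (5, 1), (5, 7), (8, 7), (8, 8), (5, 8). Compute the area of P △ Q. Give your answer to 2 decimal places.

44.00

|P| = 6.5, |Q| = 45, |P∩Q| = 3.75.
|P △ Q| = |P| + |Q| − 2·|P∩Q| = 6.5 + 45 − 7.5 = 44.00.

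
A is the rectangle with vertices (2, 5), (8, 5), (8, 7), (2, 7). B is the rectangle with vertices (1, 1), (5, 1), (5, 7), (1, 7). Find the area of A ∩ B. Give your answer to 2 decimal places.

|A∩B|: x∈[2,5], y∈[5,7] → 3·2 = 6.

6.00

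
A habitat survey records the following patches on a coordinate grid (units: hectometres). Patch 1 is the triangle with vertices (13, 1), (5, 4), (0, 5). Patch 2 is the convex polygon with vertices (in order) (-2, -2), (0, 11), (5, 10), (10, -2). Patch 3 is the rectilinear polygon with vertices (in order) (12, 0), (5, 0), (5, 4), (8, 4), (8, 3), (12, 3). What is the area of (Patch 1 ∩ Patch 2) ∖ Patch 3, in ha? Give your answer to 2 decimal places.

|Patch 1 ∩ Patch 2| = 2.6736.
|(Patch 1 ∩ Patch 2) ∩ Patch 3| = 1.3275.
|(Patch 1 ∩ Patch 2) ∖ Patch 3| = 2.6736 − 1.3275 = 1.35.

1.35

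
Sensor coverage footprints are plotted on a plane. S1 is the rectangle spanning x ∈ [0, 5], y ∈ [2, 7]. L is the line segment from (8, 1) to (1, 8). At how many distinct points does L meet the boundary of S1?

2

The segment meets the boundary at (2,7), (5,4).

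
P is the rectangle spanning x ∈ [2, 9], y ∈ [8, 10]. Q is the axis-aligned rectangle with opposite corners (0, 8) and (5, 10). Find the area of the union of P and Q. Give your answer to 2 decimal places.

18.00

By inclusion–exclusion:
Individual areas: |P| = 14, |Q| = 10.
|P∩Q|: x∈[2,5], y∈[8,10] → 3·2 = 6.
|P ∪ Q| = 24 − 6 = 18.00.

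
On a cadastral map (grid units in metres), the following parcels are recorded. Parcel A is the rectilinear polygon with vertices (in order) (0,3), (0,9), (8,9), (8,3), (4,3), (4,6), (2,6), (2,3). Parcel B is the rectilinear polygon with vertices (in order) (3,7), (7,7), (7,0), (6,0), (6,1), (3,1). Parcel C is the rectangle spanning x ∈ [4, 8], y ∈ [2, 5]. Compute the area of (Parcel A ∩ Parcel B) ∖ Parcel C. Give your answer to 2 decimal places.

7.00

|Parcel A ∩ Parcel B| = 13.
|(Parcel A ∩ Parcel B) ∩ Parcel C| = 6.
|(Parcel A ∩ Parcel B) ∖ Parcel C| = 13 − 6 = 7.00.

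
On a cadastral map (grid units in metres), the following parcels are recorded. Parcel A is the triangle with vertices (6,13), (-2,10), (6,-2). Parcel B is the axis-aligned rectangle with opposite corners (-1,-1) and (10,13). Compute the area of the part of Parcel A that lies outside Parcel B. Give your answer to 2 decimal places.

1.27

|Parcel A| = 60, |Parcel A∩Parcel B| = 58.7292.
|Parcel A ∖ Parcel B| = |Parcel A| − |Parcel A∩Parcel B| = 60 − 58.7292 = 1.27.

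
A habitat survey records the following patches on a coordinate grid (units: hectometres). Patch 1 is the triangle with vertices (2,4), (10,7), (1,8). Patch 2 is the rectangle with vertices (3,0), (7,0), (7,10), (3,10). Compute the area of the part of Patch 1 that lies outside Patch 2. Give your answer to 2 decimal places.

7.78

|Patch 1| = 17.5, |Patch 1∩Patch 2| = 9.7222.
|Patch 1 ∖ Patch 2| = |Patch 1| − |Patch 1∩Patch 2| = 17.5 − 9.7222 = 7.78.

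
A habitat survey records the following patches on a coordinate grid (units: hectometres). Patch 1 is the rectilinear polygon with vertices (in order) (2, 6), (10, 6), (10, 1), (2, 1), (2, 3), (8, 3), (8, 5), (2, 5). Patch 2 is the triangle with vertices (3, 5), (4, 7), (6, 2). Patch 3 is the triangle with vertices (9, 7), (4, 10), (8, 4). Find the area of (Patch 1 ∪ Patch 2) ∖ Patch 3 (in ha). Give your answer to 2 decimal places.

|Patch 1 ∪ Patch 2| = 30.85.
|(Patch 1 ∪ Patch 2) ∩ Patch 3| = 1.6667.
|(Patch 1 ∪ Patch 2) ∖ Patch 3| = 30.85 − 1.6667 = 29.18.

29.18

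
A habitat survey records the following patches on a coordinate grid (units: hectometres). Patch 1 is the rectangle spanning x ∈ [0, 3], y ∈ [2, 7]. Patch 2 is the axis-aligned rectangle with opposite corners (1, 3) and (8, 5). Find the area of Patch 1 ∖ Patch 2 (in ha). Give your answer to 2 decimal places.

11.00

|Patch 1∩Patch 2|: x∈[1,3], y∈[3,5] → 2·2 = 4.
|Patch 1| = 15.
|Patch 1 ∖ Patch 2| = |Patch 1| − |Patch 1∩Patch 2| = 15 − 4 = 11.00.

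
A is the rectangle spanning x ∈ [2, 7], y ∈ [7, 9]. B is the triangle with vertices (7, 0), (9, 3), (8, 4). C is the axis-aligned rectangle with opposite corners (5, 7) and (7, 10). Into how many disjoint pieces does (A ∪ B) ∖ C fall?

2

(A ∪ B) ∖ C splits into 2 disjoint pieces (area 6, area 2.5).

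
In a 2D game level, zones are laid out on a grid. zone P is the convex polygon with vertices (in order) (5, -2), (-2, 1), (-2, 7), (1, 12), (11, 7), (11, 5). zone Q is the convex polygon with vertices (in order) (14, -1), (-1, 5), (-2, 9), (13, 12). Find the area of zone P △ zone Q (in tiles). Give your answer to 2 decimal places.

99.56

|zone P| = 118, |zone Q| = 126, |zone P∩zone Q| = 72.2218.
|zone P △ zone Q| = |zone P| + |zone Q| − 2·|zone P∩zone Q| = 118 + 126 − 144.4437 = 99.56.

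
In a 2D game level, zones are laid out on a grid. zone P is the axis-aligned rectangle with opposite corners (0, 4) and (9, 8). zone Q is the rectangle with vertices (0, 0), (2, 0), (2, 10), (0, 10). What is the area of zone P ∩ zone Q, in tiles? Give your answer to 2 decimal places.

8.00

|zone P∩zone Q|: x∈[0,2], y∈[4,8] → 2·4 = 8.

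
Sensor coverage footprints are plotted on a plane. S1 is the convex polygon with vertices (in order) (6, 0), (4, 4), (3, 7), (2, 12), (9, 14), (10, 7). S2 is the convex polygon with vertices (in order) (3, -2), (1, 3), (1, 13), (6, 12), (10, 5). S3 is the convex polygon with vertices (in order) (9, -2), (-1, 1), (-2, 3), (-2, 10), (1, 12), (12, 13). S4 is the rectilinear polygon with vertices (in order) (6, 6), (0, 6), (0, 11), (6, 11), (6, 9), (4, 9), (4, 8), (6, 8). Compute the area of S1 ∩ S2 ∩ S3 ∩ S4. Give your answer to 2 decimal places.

14.43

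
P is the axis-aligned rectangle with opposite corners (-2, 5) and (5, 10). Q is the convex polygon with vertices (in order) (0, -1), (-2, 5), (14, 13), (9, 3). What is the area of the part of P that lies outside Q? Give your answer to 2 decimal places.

22.75

|P| = 35, |P∩Q| = 12.25.
|P ∖ Q| = |P| − |P∩Q| = 35 − 12.25 = 22.75.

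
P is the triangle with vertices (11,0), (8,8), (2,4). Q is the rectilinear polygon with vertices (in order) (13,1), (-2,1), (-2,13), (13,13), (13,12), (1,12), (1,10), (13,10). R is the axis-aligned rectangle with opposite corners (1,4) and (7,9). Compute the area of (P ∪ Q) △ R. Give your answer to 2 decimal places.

|P ∪ Q| = 156.9375.
|(P ∪ Q) ∩ R| = 30.
|(P ∪ Q) △ R| = 156.9375 + 30 − 60 = 126.94.

126.94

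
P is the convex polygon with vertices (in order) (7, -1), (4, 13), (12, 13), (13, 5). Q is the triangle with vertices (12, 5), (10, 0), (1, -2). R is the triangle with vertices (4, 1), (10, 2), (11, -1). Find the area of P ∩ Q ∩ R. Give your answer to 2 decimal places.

3.74

The intersection is the polygon with vertices (7.889,-0.111), (6.739,0.217), (6.483,1.414), (10,2), (10,2).
By the shoelace formula its area is 3.74.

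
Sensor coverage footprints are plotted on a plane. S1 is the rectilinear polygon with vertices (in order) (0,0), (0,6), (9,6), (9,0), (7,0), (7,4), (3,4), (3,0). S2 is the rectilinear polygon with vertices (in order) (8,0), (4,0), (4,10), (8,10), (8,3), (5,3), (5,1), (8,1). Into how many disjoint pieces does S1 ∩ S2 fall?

2

S1 ∩ S2 splits into 2 disjoint pieces (area 9, area 1).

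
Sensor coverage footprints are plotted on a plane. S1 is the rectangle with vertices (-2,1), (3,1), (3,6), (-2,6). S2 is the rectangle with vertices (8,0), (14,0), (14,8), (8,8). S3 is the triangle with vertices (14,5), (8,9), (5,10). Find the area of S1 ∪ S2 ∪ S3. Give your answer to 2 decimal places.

By inclusion–exclusion:
Individual areas: |S1| = 25, |S2| = 48, |S3| = 3.
|S1∩S2| = 0 (no overlap).
|S1∩S3| = 0.
|S2∩S3| = 1.35.
|S1∩S2∩S3| = 0.
|S1 ∪ S2 ∪ S3| = 76 − 1.35 + 0 = 74.65.

74.65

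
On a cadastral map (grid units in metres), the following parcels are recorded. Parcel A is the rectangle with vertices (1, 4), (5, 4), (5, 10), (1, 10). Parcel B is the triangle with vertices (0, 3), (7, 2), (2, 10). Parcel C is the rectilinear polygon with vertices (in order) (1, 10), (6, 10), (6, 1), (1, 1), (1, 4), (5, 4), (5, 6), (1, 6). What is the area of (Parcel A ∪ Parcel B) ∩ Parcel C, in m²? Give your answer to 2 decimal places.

|Parcel A ∪ Parcel B| = 34.45.
|(Parcel A ∪ Parcel B) ∩ Parcel C| = 23.90.

23.90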